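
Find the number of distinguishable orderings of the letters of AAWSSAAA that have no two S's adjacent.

126

Total arrangements of AAWSSAAA: 8!/(5!·2!) = 168.
If the two S's are adjacent, glue them into one block, leaving 7 items to arrange: (7)!/(5!) = 42 ways.
Hence 168 − 42 = 126.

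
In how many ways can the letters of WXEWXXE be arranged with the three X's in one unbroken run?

30

Treat the 3 copies of X as a single block. The multiset to arrange is then {XXX, E, E, W, W}, 5 items in all.
That gives (5)!/(2!·2!) = 30 arrangements.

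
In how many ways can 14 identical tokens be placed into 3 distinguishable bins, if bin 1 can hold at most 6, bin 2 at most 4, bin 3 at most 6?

Without the upper bounds there are C(16,2) = 120 ways to split 14 among 3 bins.
Subtract solutions that violate a single cap (substitute x_i' = x_i − (cap_i+1)): x_1 ≥ 7 gives C(9,2) = 36; x_2 ≥ 5 gives C(11,2) = 55; x_3 ≥ 7 gives C(9,2) = 36. Together 127.
Add back pairs where two caps are both exceeded: 6 + 1 + 6 = 13.
By inclusion–exclusion the count is 120 − 127 + 13 = 6.

6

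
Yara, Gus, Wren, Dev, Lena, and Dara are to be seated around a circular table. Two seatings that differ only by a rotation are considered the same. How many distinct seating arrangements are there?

Around a circle, 6 distinct people have 6!/6 = (5)! = 120 rotationally distinct seatings.

120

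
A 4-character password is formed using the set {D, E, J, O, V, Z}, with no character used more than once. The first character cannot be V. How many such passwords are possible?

The first character has 6−1 = 5 choices (anything except V).
The remaining 3 characters are filled from the other 5 symbols without repetition: 5 × 4 × 3 = 60.
Total: 5 × 60 = 300.

300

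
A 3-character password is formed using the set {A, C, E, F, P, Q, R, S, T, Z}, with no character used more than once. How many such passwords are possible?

720

This is a permutation of 3 out of 10: P(10,3) = 10!/7!.
That product is 10 × 9 × 8 = 720.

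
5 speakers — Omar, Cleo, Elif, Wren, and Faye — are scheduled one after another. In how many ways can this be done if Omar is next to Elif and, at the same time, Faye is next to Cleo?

24

Treat {Omar,Elif} as one block (2 orders) and {Faye,Cleo} as another (2 orders).
That leaves 3 units to arrange: 2 × 2 × 3! = 4 × 6 = 24.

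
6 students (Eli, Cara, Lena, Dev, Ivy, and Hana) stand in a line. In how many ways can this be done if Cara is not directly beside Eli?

Of the 6! = 720 arrangements, those with Cara and Eli adjacent number 2 × 5! = 240 (treat the pair as a block with 2 internal orders).
So 720 − 240 = 480 arrangements keep them apart.

480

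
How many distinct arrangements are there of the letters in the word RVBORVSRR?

Letter multiplicities in RVBORVSRR: B×1, O×1, R×4, S×1, V×2.
So there are 9! / (4!·2!) = 7560 distinguishable arrangements.

7560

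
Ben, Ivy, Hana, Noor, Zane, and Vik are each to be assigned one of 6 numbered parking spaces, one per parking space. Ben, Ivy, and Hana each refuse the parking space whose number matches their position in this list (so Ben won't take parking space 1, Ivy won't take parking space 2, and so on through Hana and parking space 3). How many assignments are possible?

426

Let Aᵢ (for i ∈ {1, 2, 3}) be the placements that put person i in their forbidden parking space. Any j of these fix j positions, leaving (6−j)! ways to fill the rest, and there are C(3,j) ways to pick which j.
By inclusion–exclusion, the number of valid placements is Σ_{j=0}^{3} (−1)^j C(3,j)·(6−j)!.
Computing: 720 − 360 + 72 − 6 = 426.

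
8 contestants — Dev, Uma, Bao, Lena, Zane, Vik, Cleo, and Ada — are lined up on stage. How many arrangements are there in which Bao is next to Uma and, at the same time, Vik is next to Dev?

Treat {Bao,Uma} as one block (2 orders) and {Vik,Dev} as another (2 orders).
That leaves 6 units to arrange: 2 × 2 × 6! = 4 × 720 = 2880.

2880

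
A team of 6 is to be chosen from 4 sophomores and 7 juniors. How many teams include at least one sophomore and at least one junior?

Total 6-person selections from all 11: C(11,6) = 462.
Selections missing a whole group: no sophomores → C(7,6) = 7; no juniors → C(4,6) = 0.
Both groups omitted at once is impossible, so 462 − 7 = 455.

455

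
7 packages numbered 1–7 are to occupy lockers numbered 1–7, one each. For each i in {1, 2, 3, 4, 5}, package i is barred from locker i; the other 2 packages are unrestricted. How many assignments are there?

2428

Let Aᵢ (for 1 ≤ i ≤ 5) be the placements that put package i in its forbidden locker. Any j of these fix j positions, leaving (7−j)! ways to fill the rest, and there are C(5,j) ways to pick which j.
By inclusion–exclusion, the number of valid placements is Σ_{j=0}^{5} (−1)^j C(5,j)·(7−j)!.
Computing: 5040 − 3600 + 1200 − 240 + 30 − 2 = 2428.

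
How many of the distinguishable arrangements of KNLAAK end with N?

With the last slot taken by N, it remains to arrange the other 5 letters (KLAAK).
Those 5 letters have A appearing twice and K appearing twice, giving (5)!/(2!·2!) = 30.

30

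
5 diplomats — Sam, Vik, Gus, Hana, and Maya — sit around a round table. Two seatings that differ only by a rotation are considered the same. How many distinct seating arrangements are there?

Seat Sam anywhere (absorbing the rotational symmetry), then permute the other 4: (4)! = 24.

24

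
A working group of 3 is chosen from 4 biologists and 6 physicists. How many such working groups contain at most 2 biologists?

Split by how many biologists are chosen (0 through 2).
Sum: C(4,0)·C(6,3) + C(4,1)·C(6,2) + C(4,2)·C(6,1) = 20 + 60 + 36 = 116.

116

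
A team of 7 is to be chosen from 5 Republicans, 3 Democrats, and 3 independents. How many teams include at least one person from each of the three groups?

314

Unrestricted: C(11,7) = 330 ways to pick any 7 of the 11.
Subtract selections that omit an entire group: no Republicans → C(6,7) = 0; no Democrats → C(8,7) = 8; no independents → C(8,7) = 8.
Add back selections omitting two groups (i.e. drawn from a single group): C(5,7) + C(3,7) + C(3,7) = 0.
By inclusion–exclusion: 330 − 16 + 0 = 314.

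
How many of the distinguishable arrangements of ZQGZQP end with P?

Fix P in the last position and arrange the remaining 5 letters.
Those 5 letters have Q appearing twice and Z appearing twice, giving (5)!/(2!·2!) = 30.

30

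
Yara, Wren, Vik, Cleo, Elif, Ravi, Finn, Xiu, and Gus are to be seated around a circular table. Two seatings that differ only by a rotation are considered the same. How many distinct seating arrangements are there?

Fix one person's seat to break rotational symmetry; the remaining 8 people can be arranged in (8)! = 40320 ways.

40320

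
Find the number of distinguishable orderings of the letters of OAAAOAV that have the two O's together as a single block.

30

Treat the 2 copies of O as a single block. The multiset to arrange is then {OO, A, A, A, A, V}, 6 items in all.
That gives (6)!/(4!) = 30 arrangements.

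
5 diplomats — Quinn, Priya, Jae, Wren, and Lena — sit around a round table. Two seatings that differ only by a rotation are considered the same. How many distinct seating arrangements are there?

Around a circle, 5 distinct people have 5!/5 = (4)! = 24 rotationally distinct seatings.

24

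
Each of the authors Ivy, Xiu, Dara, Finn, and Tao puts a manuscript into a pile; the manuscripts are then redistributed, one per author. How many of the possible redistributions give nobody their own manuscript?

44

This is the derangement count D_5: permutations of 5 items with no fixed point.
By inclusion–exclusion this is Σ_{j=0}^{5} (−1)^j C(5,j)·(5−j)!.
Computing: 120 − 120 + 60 − 20 + 5 − 1 = 44.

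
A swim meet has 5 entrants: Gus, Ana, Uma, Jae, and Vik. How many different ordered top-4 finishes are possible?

There are 5 choices for 1st place, 4 for 2nd, and so on down to 2 for position 4.
That gives 5 × 4 × 3 × 2 = 120.

120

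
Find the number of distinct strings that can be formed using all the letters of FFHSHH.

Letter multiplicities in FFHSHH: F×2, H×3, S×1.
Dividing 6! = 720 by 3!·2! = 12 for the repeated letters gives 60.

60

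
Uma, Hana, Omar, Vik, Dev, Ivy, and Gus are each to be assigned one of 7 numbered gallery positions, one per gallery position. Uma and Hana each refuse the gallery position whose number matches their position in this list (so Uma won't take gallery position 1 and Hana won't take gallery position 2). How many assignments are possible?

3720

Let Aᵢ (for i ∈ {1, 2}) be the placements that put person i in their forbidden gallery position. Any j of these fix j positions, leaving (7−j)! ways to fill the rest, and there are C(2,j) ways to pick which j.
By inclusion–exclusion, the number of valid placements is Σ_{j=0}^{2} (−1)^j C(2,j)·(7−j)!.
Computing: 5040 − 1440 + 120 = 3720.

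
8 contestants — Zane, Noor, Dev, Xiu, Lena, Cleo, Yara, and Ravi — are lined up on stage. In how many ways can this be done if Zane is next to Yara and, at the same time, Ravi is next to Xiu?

2880

Treat {Zane,Yara} as one block (2 orders) and {Ravi,Xiu} as another (2 orders).
That leaves 6 units to arrange: 2 × 2 × 6! = 4 × 720 = 2880.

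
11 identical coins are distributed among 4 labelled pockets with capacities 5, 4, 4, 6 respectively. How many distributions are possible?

By stars and bars, unrestricted non-negative solutions to x_1+…+x_4 = 11 number C(11+3,3) = 364.
Subtract solutions that violate a single cap (substitute x_i' = x_i − (cap_i+1)): x_1 ≥ 6 gives C(8,3) = 56; x_2 ≥ 5 gives C(9,3) = 84; x_3 ≥ 5 gives C(9,3) = 84; x_4 ≥ 7 gives C(7,3) = 35. Together 259.
Add back pairs where two caps are both exceeded: 1 + 1 + 0 + 4 + 0 + 0 = 6.
By inclusion–exclusion the count is 364 − 259 + 6 = 111.

111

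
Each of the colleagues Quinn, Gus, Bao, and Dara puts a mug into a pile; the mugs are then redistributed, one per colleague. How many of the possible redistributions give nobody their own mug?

Count assignments avoiding every fixed point. For any j of the 4 colleagues fixed to their own mug, the other 4−j can be arranged in (4−j)! ways.
By inclusion–exclusion this is Σ_{j=0}^{4} (−1)^j C(4,j)·(4−j)!.
Computing: 24 − 24 + 12 − 4 + 1 = 9.

9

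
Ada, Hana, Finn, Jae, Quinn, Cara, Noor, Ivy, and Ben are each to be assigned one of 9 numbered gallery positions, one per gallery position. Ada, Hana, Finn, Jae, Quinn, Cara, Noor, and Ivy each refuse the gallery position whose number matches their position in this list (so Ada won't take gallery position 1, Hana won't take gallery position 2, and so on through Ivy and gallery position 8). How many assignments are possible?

Let Aᵢ (for 1 ≤ i ≤ 8) be the placements that put person i in their forbidden gallery position. Any j of these fix j positions, leaving (9−j)! ways to fill the rest, and there are C(8,j) ways to pick which j.
By inclusion–exclusion, the number of valid placements is Σ_{j=0}^{8} (−1)^j C(8,j)·(9−j)!.
Computing: 362880 − 322560 + 141120 − 40320 + 8400 − 1344 + 168 − 16 + 1 = 148329.

148329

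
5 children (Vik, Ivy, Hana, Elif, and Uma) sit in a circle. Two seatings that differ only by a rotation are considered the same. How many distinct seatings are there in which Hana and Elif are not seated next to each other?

Without the restriction there are (4)! = 24 seatings.
Seatings with Hana beside Elif: treat them as a block with 2 internal orders, giving 2 × (3)! = 12.
Subtracting, 24 − 12 = 12.

12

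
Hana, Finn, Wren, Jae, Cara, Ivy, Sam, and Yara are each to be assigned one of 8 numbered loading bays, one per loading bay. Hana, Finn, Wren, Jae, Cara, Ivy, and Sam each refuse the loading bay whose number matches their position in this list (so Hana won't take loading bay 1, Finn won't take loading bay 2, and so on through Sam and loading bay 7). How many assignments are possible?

16687

Let Aᵢ (for 1 ≤ i ≤ 7) be the placements that put person i in their forbidden loading bay. Any j of these fix j positions, leaving (8−j)! ways to fill the rest, and there are C(7,j) ways to pick which j.
By inclusion–exclusion, the number of valid placements is Σ_{j=0}^{7} (−1)^j C(7,j)·(8−j)!.
Computing: 40320 − 35280 + 15120 − 4200 + 840 − 126 + 14 − 1 = 16687.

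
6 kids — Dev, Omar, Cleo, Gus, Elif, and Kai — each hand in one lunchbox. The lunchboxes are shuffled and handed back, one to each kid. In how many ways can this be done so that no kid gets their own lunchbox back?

Let Aᵢ be the assignments in which kid i gets their own lunchbox. We want the size of the complement of A₁∪…∪A_6.
By inclusion–exclusion this is Σ_{j=0}^{6} (−1)^j C(6,j)·(6−j)!.
Computing: 720 − 720 + 360 − 120 + 30 − 6 + 1 = 265.

265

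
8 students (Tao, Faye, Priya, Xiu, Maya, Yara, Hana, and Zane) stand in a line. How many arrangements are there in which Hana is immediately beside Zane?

10080

Glue Hana and Zane into one block (2 internal orders), leaving 7 units to arrange in a row.
So the count is 2·(7)! = 10080.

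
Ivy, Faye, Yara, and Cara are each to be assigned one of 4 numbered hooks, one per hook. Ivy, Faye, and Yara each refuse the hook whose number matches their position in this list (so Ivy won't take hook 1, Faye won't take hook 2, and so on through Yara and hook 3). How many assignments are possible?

11

Let Aᵢ (for i ∈ {1, 2, 3}) be the placements that put person i in their forbidden hook. Any j of these fix j positions, leaving (4−j)! ways to fill the rest, and there are C(3,j) ways to pick which j.
By inclusion–exclusion, the number of valid placements is Σ_{j=0}^{3} (−1)^j C(3,j)·(4−j)!.
Computing: 24 − 18 + 6 − 1 = 11.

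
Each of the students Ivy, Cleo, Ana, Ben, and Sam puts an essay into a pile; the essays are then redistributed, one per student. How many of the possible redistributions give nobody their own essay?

Count assignments avoiding every fixed point. For any j of the 5 students fixed to their own essay, the other 5−j can be arranged in (5−j)! ways.
By inclusion–exclusion this is Σ_{j=0}^{5} (−1)^j C(5,j)·(5−j)!.
Computing: 120 − 120 + 60 − 20 + 5 − 1 = 44.

44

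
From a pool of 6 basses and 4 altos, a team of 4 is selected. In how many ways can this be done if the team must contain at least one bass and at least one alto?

194

With no constraint there are C(10,4) = 210 possible selections.
Selections missing a whole group: no basses → C(4,4) = 1; no altos → C(6,4) = 15.
Both groups omitted at once is impossible, so 210 − 16 = 194.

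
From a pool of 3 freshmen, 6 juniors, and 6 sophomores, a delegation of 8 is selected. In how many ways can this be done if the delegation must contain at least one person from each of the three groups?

Total 8-person selections from all 15: C(15,8) = 6435.
Subtract selections that omit an entire group: no freshmen → C(12,8) = 495; no juniors → C(9,8) = 9; no sophomores → C(9,8) = 9.
Add back selections omitting two groups (i.e. drawn from a single group): C(3,8) + C(6,8) + C(6,8) = 0.
By inclusion–exclusion: 6435 − 513 + 0 = 5922.

5922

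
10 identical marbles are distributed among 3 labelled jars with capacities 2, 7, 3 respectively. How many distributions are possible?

By stars and bars, unrestricted non-negative solutions to x_1+…+x_3 = 10 number C(10+2,2) = 66.
Subtract solutions that violate a single cap (substitute x_i' = x_i − (cap_i+1)): x_1 ≥ 3 gives C(9,2) = 36; x_2 ≥ 8 gives C(4,2) = 6; x_3 ≥ 4 gives C(8,2) = 28. Together 70.
Add back pairs where two caps are both exceeded: 0 + 10 + 0 = 10.
By inclusion–exclusion the count is 66 − 70 + 10 = 6.

6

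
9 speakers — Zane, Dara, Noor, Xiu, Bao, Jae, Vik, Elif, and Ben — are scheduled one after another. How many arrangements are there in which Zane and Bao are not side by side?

There are 9! = 362880 arrangements in all. If Zane and Bao are adjacent, merging them into one block gives 2·(8)! = 80640 arrangements.
Complementary counting: 362880 − 80640 = 282240.

282240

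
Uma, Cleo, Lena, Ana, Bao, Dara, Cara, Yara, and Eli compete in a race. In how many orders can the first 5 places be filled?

There are 9 choices for 1st place, 8 for 2nd, and so on down to 5 for position 5.
That gives 9 × 8 × 7 × 6 × 5 = 15120.

15120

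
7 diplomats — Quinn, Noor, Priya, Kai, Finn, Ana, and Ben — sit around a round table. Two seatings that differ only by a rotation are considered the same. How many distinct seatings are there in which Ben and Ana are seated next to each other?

240

Treat {Ben, Ana} as one unit (2 internal orders) and seat the resulting 6 units around the table: (5)! circular arrangements.
So 2 × (5)! = 2 × 120 = 240.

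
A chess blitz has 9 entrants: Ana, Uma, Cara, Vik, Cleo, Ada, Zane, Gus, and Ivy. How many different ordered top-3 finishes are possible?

504

This is an ordered selection of 3 from 9: P(9,3).
That gives 9 × 8 × 7 = 504.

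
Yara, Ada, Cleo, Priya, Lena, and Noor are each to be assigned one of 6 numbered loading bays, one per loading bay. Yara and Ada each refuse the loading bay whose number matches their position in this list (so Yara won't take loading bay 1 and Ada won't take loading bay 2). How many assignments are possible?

504

Let Aᵢ (for i ∈ {1, 2}) be the placements that put person i in their forbidden loading bay. Any j of these fix j positions, leaving (6−j)! ways to fill the rest, and there are C(2,j) ways to pick which j.
By inclusion–exclusion, the number of valid placements is Σ_{j=0}^{2} (−1)^j C(2,j)·(6−j)!.
Computing: 720 − 240 + 24 = 504.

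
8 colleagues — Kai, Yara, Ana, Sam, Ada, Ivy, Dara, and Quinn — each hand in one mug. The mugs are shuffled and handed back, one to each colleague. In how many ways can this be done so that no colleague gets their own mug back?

Let Aᵢ be the assignments in which colleague i gets their own mug. We want the size of the complement of A₁∪…∪A_8.
By inclusion–exclusion this is Σ_{j=0}^{8} (−1)^j C(8,j)·(8−j)!.
Computing: 40320 − 40320 + 20160 − 6720 + 1680 − 336 + 56 − 8 + 1 = 14833.

14833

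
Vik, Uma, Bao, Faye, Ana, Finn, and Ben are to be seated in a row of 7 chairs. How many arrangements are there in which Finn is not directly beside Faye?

3600

There are 7! = 5040 arrangements in all. If Finn and Faye are adjacent, merging them into one block gives 2·(6)! = 1440 arrangements.
So 5040 − 1440 = 3600 arrangements keep them apart.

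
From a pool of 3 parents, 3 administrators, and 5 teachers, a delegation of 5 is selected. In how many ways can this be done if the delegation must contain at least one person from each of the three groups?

345

With no constraint there are C(11,5) = 462 possible selections.
Subtract selections that omit an entire group: no parents → C(8,5) = 56; no administrators → C(8,5) = 56; no teachers → C(6,5) = 6.
Add back selections omitting two groups (i.e. drawn from a single group): C(3,5) + C(3,5) + C(5,5) = 1.
By inclusion–exclusion: 462 − 118 + 1 = 345.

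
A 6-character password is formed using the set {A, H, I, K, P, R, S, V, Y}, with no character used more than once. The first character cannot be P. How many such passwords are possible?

53760

The first character has 9−1 = 8 choices (anything except P).
The remaining 5 characters are filled from the other 8 symbols without repetition: 8 × 7 × 6 × 5 × 4 = 6720.
Total: 8 × 6720 = 53760.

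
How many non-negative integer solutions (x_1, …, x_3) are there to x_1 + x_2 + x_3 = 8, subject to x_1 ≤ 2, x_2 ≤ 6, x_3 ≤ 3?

9

Ignoring the caps, the number of non-negative solutions to x_1+…+x_3 = 8 is C(10,2) = 45.
Subtract solutions that violate a single cap (substitute x_i' = x_i − (cap_i+1)): x_1 ≥ 3 gives C(7,2) = 21; x_2 ≥ 7 gives C(3,2) = 3; x_3 ≥ 4 gives C(6,2) = 15. Together 39.
Add back pairs where two caps are both exceeded: 0 + 3 + 0 = 3.
By inclusion–exclusion the count is 45 − 39 + 3 = 9.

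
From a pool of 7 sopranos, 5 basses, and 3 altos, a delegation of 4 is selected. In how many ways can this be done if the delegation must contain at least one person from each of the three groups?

630

With no constraint there are C(15,4) = 1365 possible selections.
Selections missing a whole group: no sopranos → C(8,4) = 70; no basses → C(10,4) = 210; no altos → C(12,4) = 495.
Add back selections omitting two groups (i.e. drawn from a single group): C(7,4) + C(5,4) + C(3,4) = 40.
By inclusion–exclusion: 1365 − 775 + 40 = 630.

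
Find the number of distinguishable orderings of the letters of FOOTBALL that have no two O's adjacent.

Total arrangements of FOOTBALL: 8!/(2!·2!) = 10080.
If the two O's are adjacent, glue them into one block, leaving 7 items to arrange: (7)!/(2!) = 2520 ways.
Subtracting, 10080 − 2520 = 7560 arrangements keep the O's apart.

7560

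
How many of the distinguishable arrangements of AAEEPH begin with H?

30

Fix H in the first position and arrange the remaining 5 letters.
Those 5 letters have A appearing twice and E appearing twice, giving (5)!/(2!·2!) = 30.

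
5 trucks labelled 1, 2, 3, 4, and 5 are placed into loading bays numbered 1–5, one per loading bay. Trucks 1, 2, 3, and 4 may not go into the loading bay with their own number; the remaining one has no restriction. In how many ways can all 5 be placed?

53

Let Aᵢ (for 1 ≤ i ≤ 4) be the placements that put truck i in its forbidden loading bay. Any j of these fix j positions, leaving (5−j)! ways to fill the rest, and there are C(4,j) ways to pick which j.
By inclusion–exclusion, the number of valid placements is Σ_{j=0}^{4} (−1)^j C(4,j)·(5−j)!.
Computing: 120 − 96 + 36 − 8 + 1 = 53.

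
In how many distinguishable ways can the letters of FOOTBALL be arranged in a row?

10080

The 8 letters of FOOTBALL have repeats: L appearing twice and O appearing twice.
So there are 8! / (2!·2!) = 10080 distinguishable arrangements.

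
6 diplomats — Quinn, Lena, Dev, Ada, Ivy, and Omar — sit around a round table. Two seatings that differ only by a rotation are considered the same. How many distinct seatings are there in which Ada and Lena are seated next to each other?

48

Treat {Ada, Lena} as one unit (2 internal orders) and seat the resulting 5 units around the table: (4)! circular arrangements.
So 2 × (4)! = 2 × 24 = 48.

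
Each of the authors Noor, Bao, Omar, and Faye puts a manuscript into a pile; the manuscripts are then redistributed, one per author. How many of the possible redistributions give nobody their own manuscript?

9

Let Aᵢ be the assignments in which author i gets their own manuscript. We want the size of the complement of A₁∪…∪A_4.
By inclusion–exclusion this is Σ_{j=0}^{4} (−1)^j C(4,j)·(4−j)!.
Computing: 24 − 24 + 12 − 4 + 1 = 9.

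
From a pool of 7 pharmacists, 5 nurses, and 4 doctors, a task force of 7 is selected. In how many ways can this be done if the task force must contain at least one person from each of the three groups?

10283

Total 7-person selections from all 16: C(16,7) = 11440.
Subtract selections that omit an entire group: no pharmacists → C(9,7) = 36; no nurses → C(11,7) = 330; no doctors → C(12,7) = 792.
Add back selections omitting two groups (i.e. drawn from a single group): C(7,7) + C(5,7) + C(4,7) = 1.
By inclusion–exclusion: 11440 − 1158 + 1 = 10283.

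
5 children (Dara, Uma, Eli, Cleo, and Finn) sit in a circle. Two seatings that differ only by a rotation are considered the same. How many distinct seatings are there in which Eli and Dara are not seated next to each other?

12

Without the restriction there are (4)! = 24 seatings.
Those with Eli next to Dara: fuse the pair into one unit and seat 4 units around a circle — 2·(3)! = 12.
Subtracting, 24 − 12 = 12.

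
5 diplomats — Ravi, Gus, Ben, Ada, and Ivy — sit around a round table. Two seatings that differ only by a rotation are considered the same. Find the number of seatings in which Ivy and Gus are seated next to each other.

12

Treat {Ivy, Gus} as one unit (2 internal orders) and seat the resulting 4 units around the table: (3)! circular arrangements.
So 2 × (3)! = 2 × 6 = 12.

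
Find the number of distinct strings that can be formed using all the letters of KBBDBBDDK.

1260

Letter multiplicities in KBBDBBDDK: B×4, D×3, K×2.
Dividing 9! = 362880 by 4!·3!·2! = 288 for the repeated letters gives 1260.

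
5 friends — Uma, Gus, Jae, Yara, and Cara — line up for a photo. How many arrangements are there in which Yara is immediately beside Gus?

48

Place the 3 others and the Yara-Gus pair as 4 objects in a line; the pair has 2 internal arrangements.
So the count is 2·(4)! = 48.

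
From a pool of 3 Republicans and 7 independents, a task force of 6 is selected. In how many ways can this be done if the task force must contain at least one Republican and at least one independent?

With no constraint there are C(10,6) = 210 possible selections.
Subtract selections that omit an entire group: no Republicans → C(7,6) = 7; no independents → C(3,6) = 0.
Both groups omitted at once is impossible, so 210 − 7 = 203.

203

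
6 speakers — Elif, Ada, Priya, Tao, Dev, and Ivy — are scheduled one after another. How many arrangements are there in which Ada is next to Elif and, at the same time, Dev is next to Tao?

96

Treat {Ada,Elif} as one block (2 orders) and {Dev,Tao} as another (2 orders).
That leaves 4 units to arrange: 2 × 2 × 4! = 4 × 24 = 96.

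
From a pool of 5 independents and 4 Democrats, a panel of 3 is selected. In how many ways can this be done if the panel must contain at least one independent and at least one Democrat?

Total 3-person selections from all 9: C(9,3) = 84.
Subtract selections that omit an entire group: no independents → C(4,3) = 4; no Democrats → C(5,3) = 10.
Both groups omitted at once is impossible, so 84 − 14 = 70.

70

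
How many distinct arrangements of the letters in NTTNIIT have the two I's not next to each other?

Total arrangements of NTTNIIT: 7!/(3!·2!·2!) = 210.
Arrangements with the I's together: treat II as one letter, giving (6)!/(3!·2!) = 60.
Subtracting, 210 − 60 = 150 arrangements keep the I's apart.

150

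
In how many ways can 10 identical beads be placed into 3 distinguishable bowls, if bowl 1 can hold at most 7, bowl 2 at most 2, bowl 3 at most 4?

9

Ignoring the caps, the number of non-negative solutions to x_1+…+x_3 = 10 is C(12,2) = 66.
Subtract solutions that violate a single cap (substitute x_i' = x_i − (cap_i+1)): x_1 ≥ 8 gives C(4,2) = 6; x_2 ≥ 3 gives C(9,2) = 36; x_3 ≥ 5 gives C(7,2) = 21. Together 63.
Add back pairs where two caps are both exceeded: 0 + 0 + 6 = 6.
By inclusion–exclusion the count is 66 − 63 + 6 = 9.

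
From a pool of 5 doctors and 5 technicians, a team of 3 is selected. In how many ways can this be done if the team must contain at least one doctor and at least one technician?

100

With no constraint there are C(10,3) = 120 possible selections.
Subtract selections that omit an entire group: no doctors → C(5,3) = 10; no technicians → C(5,3) = 10.
Both groups omitted at once is impossible, so 120 − 20 = 100.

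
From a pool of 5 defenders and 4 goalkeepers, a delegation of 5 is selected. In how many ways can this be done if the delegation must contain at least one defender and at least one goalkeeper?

Total 5-person selections from all 9: C(9,5) = 126.
Selections missing a whole group: no defenders → C(4,5) = 0; no goalkeepers → C(5,5) = 1.
Both groups omitted at once is impossible, so 126 − 1 = 125.

125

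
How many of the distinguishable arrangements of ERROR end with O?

With the last slot taken by O, it remains to arrange the other 4 letters (ERRR).
Those 4 letters have R appearing 3 times, giving (4)!/(3!) = 4.

4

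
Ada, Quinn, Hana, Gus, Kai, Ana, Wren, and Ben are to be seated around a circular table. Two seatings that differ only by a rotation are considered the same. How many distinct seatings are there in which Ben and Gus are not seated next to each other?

3600

Without the restriction there are (7)! = 5040 seatings.
Seatings with Ben beside Gus: treat them as a block with 2 internal orders, giving 2 × (6)! = 1440.
Subtracting, 5040 − 1440 = 3600.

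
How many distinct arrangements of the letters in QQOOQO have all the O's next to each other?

4

Treat the 3 copies of O as a single block. The multiset to arrange is then {OOO, Q, Q, Q}, 4 items in all.
That gives (4)!/(3!) = 4 arrangements.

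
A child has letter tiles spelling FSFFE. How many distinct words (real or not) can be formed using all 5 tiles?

FSFFE has 5 letters with F appearing 3 times.
The number of distinct arrangements is 5!/(3!) = 120/6 = 20.

20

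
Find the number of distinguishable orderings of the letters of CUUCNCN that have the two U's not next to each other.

Total arrangements of CUUCNCN: 7!/(3!·2!·2!) = 210.
Arrangements with the U's together: treat UU as one letter, giving (6)!/(3!·2!) = 60.
Hence 210 − 60 = 150.

150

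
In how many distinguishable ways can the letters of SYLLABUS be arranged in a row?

10080

The 8 letters of SYLLABUS have repeats: L appearing twice and S appearing twice.
So there are 8! / (2!·2!) = 10080 distinguishable arrangements.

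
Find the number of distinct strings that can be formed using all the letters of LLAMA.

The 5 letters of LLAMA have repeats: A appearing twice and L appearing twice.
So there are 5! / (2!·2!) = 30 distinguishable arrangements.

30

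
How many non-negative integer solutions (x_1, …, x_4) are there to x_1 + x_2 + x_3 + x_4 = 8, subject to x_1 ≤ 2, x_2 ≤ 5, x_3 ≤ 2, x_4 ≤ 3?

26

Ignoring the caps, the number of non-negative solutions to x_1+…+x_4 = 8 is C(11,3) = 165.
Subtract solutions that violate a single cap (substitute x_i' = x_i − (cap_i+1)): x_1 ≥ 3 gives C(8,3) = 56; x_2 ≥ 6 gives C(5,3) = 10; x_3 ≥ 3 gives C(8,3) = 56; x_4 ≥ 4 gives C(7,3) = 35. Together 157.
Add back pairs where two caps are both exceeded: 0 + 10 + 4 + 0 + 0 + 4 = 18.
By inclusion–exclusion the count is 165 − 157 + 18 = 26.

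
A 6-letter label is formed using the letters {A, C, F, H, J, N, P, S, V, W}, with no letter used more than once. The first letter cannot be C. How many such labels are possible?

136080

The first letter has 10−1 = 9 choices (anything except C).
The remaining 5 letters are filled from the other 9 symbols without repetition: 9 × 8 × 7 × 6 × 5 = 15120.
Total: 9 × 15120 = 136080.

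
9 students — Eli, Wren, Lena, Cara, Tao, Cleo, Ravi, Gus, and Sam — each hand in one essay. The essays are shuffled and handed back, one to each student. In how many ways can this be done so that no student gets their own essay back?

Let Aᵢ be the assignments in which student i gets their own essay. We want the size of the complement of A₁∪…∪A_9.
By inclusion–exclusion this is Σ_{j=0}^{9} (−1)^j C(9,j)·(9−j)!.
Computing: 362880 − 362880 + 181440 − 60480 + 15120 − 3024 + 504 − 72 + 9 − 1 = 133496.

133496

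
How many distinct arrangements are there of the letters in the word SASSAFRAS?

Letter multiplicities in SASSAFRAS: A×3, F×1, R×1, S×4.
Dividing 9! = 362880 by 4!·3! = 144 for the repeated letters gives 2520.

2520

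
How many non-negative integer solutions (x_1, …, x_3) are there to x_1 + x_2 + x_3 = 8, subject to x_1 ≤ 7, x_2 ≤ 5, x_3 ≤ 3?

23

Without the upper bounds there are C(10,2) = 45 ways to split 8 among 3 variables.
Subtract solutions that violate a single cap (substitute x_i' = x_i − (cap_i+1)): x_1 ≥ 8 gives C(2,2) = 1; x_2 ≥ 6 gives C(4,2) = 6; x_3 ≥ 4 gives C(6,2) = 15. Together 22.
No two caps can be exceeded simultaneously, so the pair terms are all 0.
By inclusion–exclusion the count is 45 − 22 + 0 = 23.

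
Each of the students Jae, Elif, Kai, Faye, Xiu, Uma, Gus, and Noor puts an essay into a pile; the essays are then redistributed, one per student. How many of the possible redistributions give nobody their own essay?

This is the derangement count D_8: permutations of 8 items with no fixed point.
By inclusion–exclusion this is Σ_{j=0}^{8} (−1)^j C(8,j)·(8−j)!.
Computing: 40320 − 40320 + 20160 − 6720 + 1680 − 336 + 56 − 8 + 1 = 14833.

14833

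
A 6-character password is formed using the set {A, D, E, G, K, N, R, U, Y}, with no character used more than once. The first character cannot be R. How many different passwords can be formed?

53760

The first character has 9−1 = 8 choices (anything except R).
The remaining 5 characters are filled from the other 8 symbols without repetition: 8 × 7 × 6 × 5 × 4 = 6720.
Total: 8 × 6720 = 53760.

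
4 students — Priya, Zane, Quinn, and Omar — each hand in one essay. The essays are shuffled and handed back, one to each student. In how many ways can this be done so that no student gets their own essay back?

This is the derangement count D_4: permutations of 4 items with no fixed point.
By inclusion–exclusion this is Σ_{j=0}^{4} (−1)^j C(4,j)·(4−j)!.
Computing: 24 − 24 + 12 − 4 + 1 = 9.

9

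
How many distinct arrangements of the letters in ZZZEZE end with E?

5

Fix E in the last position and arrange the remaining 5 letters.
Those 5 letters have Z appearing 4 times, giving (5)!/(4!) = 5.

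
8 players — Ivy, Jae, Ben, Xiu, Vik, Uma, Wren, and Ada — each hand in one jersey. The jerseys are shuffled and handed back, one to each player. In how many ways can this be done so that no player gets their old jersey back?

Count assignments avoiding every fixed point. For any j of the 8 players fixed to their old jersey, the other 8−j can be arranged in (8−j)! ways.
By inclusion–exclusion this is Σ_{j=0}^{8} (−1)^j C(8,j)·(8−j)!.
Computing: 40320 − 40320 + 20160 − 6720 + 1680 − 336 + 56 − 8 + 1 = 14833.

14833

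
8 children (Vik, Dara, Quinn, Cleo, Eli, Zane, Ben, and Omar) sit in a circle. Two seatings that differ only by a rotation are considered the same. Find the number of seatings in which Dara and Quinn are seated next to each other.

Treat {Dara, Quinn} as one unit (2 internal orders) and seat the resulting 7 units around the table: (6)! circular arrangements.
So 2 × (6)! = 2 × 720 = 1440.

1440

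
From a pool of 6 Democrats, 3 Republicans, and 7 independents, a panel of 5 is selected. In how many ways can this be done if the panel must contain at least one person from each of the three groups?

Total 5-person selections from all 16: C(16,5) = 4368.
Selections missing a whole group: no Democrats → C(10,5) = 252; no Republicans → C(13,5) = 1287; no independents → C(9,5) = 126.
Add back selections omitting two groups (i.e. drawn from a single group): C(6,5) + C(3,5) + C(7,5) = 27.
By inclusion–exclusion: 4368 − 1665 + 27 = 2730.

2730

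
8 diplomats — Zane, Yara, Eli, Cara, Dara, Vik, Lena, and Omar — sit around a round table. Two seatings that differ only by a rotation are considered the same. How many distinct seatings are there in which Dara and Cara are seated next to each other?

Glue Dara and Cara into a block (2 internal orders). Seating 7 units around a circle gives (6)! arrangements.
So 2 × (6)! = 2 × 720 = 1440.

1440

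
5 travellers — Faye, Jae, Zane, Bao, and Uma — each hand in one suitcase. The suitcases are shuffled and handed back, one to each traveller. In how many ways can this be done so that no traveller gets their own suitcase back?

44

This is the derangement count D_5: permutations of 5 items with no fixed point.
By inclusion–exclusion this is Σ_{j=0}^{5} (−1)^j C(5,j)·(5−j)!.
Computing: 120 − 120 + 60 − 20 + 5 − 1 = 44.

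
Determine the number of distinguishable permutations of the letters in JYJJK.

Letter multiplicities in JYJJK: J×3, K×1, Y×1.
The number of distinct arrangements is 5!/(3!) = 120/6 = 20.

20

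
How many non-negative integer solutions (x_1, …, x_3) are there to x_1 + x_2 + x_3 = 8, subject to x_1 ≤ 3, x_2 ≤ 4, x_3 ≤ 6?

17

By stars and bars, unrestricted non-negative solutions to x_1+…+x_3 = 8 number C(8+2,2) = 45.
Subtract solutions that violate a single cap (substitute x_i' = x_i − (cap_i+1)): x_1 ≥ 4 gives C(6,2) = 15; x_2 ≥ 5 gives C(5,2) = 10; x_3 ≥ 7 gives C(3,2) = 3. Together 28.
No two caps can be exceeded simultaneously, so the pair terms are all 0.
By inclusion–exclusion the count is 45 − 28 + 0 = 17.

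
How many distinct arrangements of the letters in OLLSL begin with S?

With the first slot taken by S, it remains to arrange the other 4 letters (OLLL).
Those 4 letters have L appearing 3 times, giving (4)!/(3!) = 4.

4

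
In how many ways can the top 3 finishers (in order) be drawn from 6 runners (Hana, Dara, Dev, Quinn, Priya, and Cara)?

120

There are 6 choices for 1st place, 5 for 2nd, and 4 for 3rd.
That gives 6 × 5 × 4 = 120.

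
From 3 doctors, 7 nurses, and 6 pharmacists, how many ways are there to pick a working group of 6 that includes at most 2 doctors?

Split by how many doctors are chosen (0 through 2).
Sum: C(3,0)·C(13,6) + C(3,1)·C(13,5) + C(3,2)·C(13,4) = 1716 + 3861 + 2145 = 7722.

7722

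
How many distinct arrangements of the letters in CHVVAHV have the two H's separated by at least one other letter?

Total arrangements of CHVVAHV: 7!/(3!·2!) = 420.
Arrangements with the H's together: treat HH as one letter, giving (6)!/(3!) = 120.
Hence 420 − 120 = 300.

300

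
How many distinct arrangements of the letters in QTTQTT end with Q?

Fix Q in the last position and arrange the remaining 5 letters.
Those 5 letters have T appearing 4 times, giving (5)!/(4!) = 5.

5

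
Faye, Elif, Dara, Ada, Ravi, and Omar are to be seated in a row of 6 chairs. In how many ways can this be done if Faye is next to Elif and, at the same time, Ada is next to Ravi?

Treat {Faye,Elif} as one block (2 orders) and {Ada,Ravi} as another (2 orders).
That leaves 4 units to arrange: 2 × 2 × 4! = 4 × 24 = 96.

96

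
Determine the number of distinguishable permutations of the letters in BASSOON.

1260

BASSOON has 7 letters with O appearing twice and S appearing twice.
Dividing 7! = 5040 by 2!·2! = 4 for the repeated letters gives 1260.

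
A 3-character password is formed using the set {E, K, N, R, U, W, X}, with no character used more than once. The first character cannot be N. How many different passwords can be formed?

180

The first character has 7−1 = 6 choices (anything except N).
The remaining 2 characters are filled from the other 6 symbols without repetition: 6 × 5 = 30.
Total: 6 × 30 = 180.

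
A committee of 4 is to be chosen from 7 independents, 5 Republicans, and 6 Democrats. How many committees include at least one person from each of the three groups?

Unrestricted: C(18,4) = 3060 ways to pick any 4 of the 18.
Selections missing a whole group: no independents → C(11,4) = 330; no Republicans → C(13,4) = 715; no Democrats → C(12,4) = 495.
Add back selections omitting two groups (i.e. drawn from a single group): C(7,4) + C(5,4) + C(6,4) = 55.
By inclusion–exclusion: 3060 − 1540 + 55 = 1575.

1575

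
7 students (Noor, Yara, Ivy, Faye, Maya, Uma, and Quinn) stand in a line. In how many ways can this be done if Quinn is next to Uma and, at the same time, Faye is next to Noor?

Treat {Quinn,Uma} as one block (2 orders) and {Faye,Noor} as another (2 orders).
That leaves 5 units to arrange: 2 × 2 × 5! = 4 × 120 = 480.

480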